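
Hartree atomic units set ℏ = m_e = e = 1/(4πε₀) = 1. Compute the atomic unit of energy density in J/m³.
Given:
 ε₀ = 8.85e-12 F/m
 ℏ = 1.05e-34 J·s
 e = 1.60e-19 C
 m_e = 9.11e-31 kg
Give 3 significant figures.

3.01e13 J/m³

Dimensional analysis gives u_au = E_h/a₀³ = m_e⁴e¹⁰/((4πε₀)⁵ℏ⁸).
E_h = 4.38e-18 J
a₀ = 5.26e-11 m
E_h/a₀³ = 3.01e13 J/m³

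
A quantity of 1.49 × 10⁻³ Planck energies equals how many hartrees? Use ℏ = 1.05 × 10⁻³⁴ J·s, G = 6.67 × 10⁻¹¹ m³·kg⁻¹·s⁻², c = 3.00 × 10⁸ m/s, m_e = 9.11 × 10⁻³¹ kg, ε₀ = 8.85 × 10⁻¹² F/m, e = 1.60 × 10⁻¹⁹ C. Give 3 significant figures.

6.66 × 10²³

Planck energy: E_P = √(ℏc⁵/G) = 1.96 × 10⁹ J
hartree: E_h = m_e e⁴/(4πε₀ℏ)² = 4.38 × 10⁻¹⁸ J
1.49 × 10⁻³ × 1.96 × 10⁹ / 4.38 × 10⁻¹⁸ = 6.66 × 10²³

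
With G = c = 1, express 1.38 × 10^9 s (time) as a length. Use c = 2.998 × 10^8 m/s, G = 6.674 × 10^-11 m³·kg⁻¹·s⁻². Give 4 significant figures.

Time → length via c.
1.38 × 10^9 s × (c) = 4.137 × 10^17 m

4.137 × 10^17 m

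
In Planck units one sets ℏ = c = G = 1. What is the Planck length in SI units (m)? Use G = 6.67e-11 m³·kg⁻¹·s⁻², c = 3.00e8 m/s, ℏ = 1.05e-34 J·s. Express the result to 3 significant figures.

1.61e-35 m

ℓ_P = √(ℏG/c³)
  = √(2.59e-70)
  = 1.61e-35 m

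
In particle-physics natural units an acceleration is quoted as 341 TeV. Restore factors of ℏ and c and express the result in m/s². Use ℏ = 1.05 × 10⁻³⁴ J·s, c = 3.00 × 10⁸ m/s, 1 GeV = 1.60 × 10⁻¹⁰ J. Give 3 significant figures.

Acceleration is [L]/[T]² = c·[E]/ℏ.
1 GeV → c/ℏ × (1 GeV in J) = 4.57 × 10³² m/s².
Convert the energy scale: 341 TeV = 3.41 × 10⁵ GeV.
Result: 3.41 × 10⁵ × 4.57 × 10³² = 1.56 × 10³⁸ m/s².

1.56 × 10³⁸ m/s²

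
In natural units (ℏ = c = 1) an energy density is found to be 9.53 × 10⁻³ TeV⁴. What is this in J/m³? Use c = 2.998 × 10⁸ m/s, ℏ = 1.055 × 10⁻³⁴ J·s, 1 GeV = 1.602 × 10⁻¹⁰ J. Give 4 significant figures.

1.984 × 10⁴⁷ J/m³

[E]/[L]³ = [E]⁴/(ℏc)³; restore (ℏc)⁻³.
1 GeV⁴ → 1/(ℏc)³ × (1 GeV in J)⁴ = 2.082 × 10³⁷ J/m³.
Convert the energy scale: 9.53 × 10⁻³ TeV⁴ = 9.53 × 10⁹ GeV⁴.
Result: 9.53 × 10⁹ × 2.082 × 10³⁷ = 1.984 × 10⁴⁷ J/m³.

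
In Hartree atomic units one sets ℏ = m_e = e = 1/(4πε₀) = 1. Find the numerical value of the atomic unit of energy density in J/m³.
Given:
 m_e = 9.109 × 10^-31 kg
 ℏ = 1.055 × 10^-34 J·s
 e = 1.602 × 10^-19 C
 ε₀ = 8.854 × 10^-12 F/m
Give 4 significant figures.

u_au = E_h/a₀³ = m_e⁴e¹⁰/((4πε₀)⁵ℏ⁸)
E_h = 4.354 × 10^-18 J
a₀ = 5.297 × 10^-11 m
E_h/a₀³ = 2.929 × 10^13 J/m³

2.929 × 10^13 J/m³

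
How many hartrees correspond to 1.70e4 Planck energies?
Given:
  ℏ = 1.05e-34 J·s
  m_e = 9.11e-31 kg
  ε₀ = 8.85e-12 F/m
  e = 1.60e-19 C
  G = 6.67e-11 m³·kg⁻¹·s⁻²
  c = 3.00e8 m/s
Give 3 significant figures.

Planck energy: E_P = √(ℏc⁵/G) = 1.96e9 J
hartree: E_h = m_e e⁴/(4πε₀ℏ)² = 4.38e-18 J
1.70e4 × 1.96e9 / 4.38e-18 = 7.59e30

7.59e30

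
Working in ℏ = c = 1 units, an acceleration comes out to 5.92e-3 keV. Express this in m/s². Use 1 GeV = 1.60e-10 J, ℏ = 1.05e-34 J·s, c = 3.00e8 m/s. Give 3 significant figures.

Acceleration is [L]/[T]² = c·[E]/ℏ.
1 GeV → c/ℏ × (1 GeV in J) = 4.57e32 m/s².
Convert the energy scale: 5.92e-3 keV = 5.92e-9 GeV.
Result: 5.92e-9 × 4.57e32 = 2.71e24 m/s².

2.71e24 m/s²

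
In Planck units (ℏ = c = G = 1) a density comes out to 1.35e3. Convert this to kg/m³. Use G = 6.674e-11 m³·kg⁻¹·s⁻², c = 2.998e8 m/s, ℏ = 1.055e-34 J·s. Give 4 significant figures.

One Planck density: ρ_P = c⁵/(ℏG²) = 5.154e96 kg/m³.
1.35e3 × 5.154e96 kg/m³ = 6.958e99 kg/m³

6.958e99 kg/m³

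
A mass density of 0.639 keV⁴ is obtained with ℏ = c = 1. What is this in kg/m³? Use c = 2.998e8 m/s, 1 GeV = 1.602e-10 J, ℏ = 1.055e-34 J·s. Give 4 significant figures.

1.480e-4 kg/m³

Mass density is [E]/(c²[L]³) = [E]⁴/(ℏ³c⁵).
1 GeV⁴ → 1/(ℏ³c⁵) × (1 GeV in J)⁴ = 2.316e20 kg/m³.
Convert the energy scale: 0.639 keV⁴ = 6.39e-25 GeV⁴.
Result: 6.39e-25 × 2.316e20 = 1.480e-4 kg/m³.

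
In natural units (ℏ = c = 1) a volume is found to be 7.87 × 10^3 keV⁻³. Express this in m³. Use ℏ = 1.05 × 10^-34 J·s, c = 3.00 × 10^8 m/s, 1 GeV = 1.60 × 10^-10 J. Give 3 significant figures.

Volume is [L]³ = [E]⁻³·(ℏc)³.
1 GeV⁻³ → (ℏc)³ × (1 GeV in J)⁻³ = 7.63 × 10^-48 m³.
Convert the energy scale: 7.87 × 10^3 keV⁻³ = 7.87 × 10^21 GeV⁻³.
Result: 7.87 × 10^21 × 7.63 × 10^-48 = 6.01 × 10^-26 m³.

6.01 × 10^-26 m³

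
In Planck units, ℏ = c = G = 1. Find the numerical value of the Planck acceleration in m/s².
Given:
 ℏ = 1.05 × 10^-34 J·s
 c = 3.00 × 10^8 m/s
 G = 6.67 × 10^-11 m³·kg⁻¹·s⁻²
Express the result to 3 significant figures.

From ℏ = c = G = 1 the acceleration scale is a_P = √(c⁷/(ℏG)).
  = √(3.12 × 10^103)
  = 5.59 × 10^51 m/s²

5.59 × 10^51 m/s²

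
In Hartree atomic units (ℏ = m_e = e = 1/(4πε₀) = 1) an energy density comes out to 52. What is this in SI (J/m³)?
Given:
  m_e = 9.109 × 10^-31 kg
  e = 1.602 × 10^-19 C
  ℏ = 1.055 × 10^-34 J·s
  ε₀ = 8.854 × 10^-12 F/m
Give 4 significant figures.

1.523 × 10^15 J/m³

One atomic unit of energy density: u_au = E_h/a₀³ = m_e⁴e¹⁰/((4πε₀)⁵ℏ⁸) = 2.929 × 10^13 J/m³.
52 × 2.929 × 10^13 J/m³ = 1.523 × 10^15 J/m³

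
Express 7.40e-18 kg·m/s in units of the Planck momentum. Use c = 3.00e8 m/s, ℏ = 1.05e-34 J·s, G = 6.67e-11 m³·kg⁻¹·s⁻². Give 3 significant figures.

Planck momentum: p_P = √(ℏc³/G) = 6.52 kg·m/s.
7.40e-18 / 6.52 = 1.14e-18

1.14e-18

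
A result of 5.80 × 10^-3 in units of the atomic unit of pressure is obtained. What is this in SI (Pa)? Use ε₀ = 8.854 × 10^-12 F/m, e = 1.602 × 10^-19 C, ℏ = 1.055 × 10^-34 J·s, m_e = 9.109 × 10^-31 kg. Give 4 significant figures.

1.699 × 10^11 Pa

One atomic unit of pressure: P_au = E_h/a₀³ = m_e⁴e¹⁰/((4πε₀)⁵ℏ⁸) = 2.929 × 10^13 Pa.
5.80 × 10^-3 × 2.929 × 10^13 Pa = 1.699 × 10^11 Pa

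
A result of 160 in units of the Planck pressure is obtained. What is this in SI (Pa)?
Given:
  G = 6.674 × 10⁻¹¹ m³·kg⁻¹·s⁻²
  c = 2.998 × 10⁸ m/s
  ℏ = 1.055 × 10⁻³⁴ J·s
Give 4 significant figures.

One Planck pressure: p_P = c⁷/(ℏG²) = 4.632 × 10¹¹³ Pa.
160 × 4.632 × 10¹¹³ Pa = 7.412 × 10¹¹⁵ Pa

7.412 × 10¹¹⁵ Pa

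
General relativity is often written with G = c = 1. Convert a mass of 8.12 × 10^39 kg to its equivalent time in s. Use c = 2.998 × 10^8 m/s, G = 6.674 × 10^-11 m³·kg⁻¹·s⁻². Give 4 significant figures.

2.011 × 10^4 s

Mass → time via G/c³.
8.12 × 10^39 kg × (G/c³) = 2.011 × 10^4 s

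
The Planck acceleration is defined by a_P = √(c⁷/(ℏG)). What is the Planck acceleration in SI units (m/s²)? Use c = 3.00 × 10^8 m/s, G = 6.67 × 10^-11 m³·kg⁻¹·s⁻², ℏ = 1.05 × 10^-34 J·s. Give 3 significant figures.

5.59 × 10^51 m/s²

a_P = √(c⁷/(ℏG))
  = √(3.12 × 10^103)
  = 5.59 × 10^51 m/s²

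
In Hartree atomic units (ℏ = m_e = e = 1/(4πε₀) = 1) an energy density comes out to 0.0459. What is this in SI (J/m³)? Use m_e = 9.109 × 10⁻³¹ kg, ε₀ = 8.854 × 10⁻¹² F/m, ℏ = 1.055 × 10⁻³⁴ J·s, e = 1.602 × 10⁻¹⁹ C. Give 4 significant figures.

1.344 × 10¹² J/m³

One atomic unit of energy density: u_au = E_h/a₀³ = m_e⁴e¹⁰/((4πε₀)⁵ℏ⁸) = 2.929 × 10¹³ J/m³.
0.0459 × 2.929 × 10¹³ J/m³ = 1.344 × 10¹² J/m³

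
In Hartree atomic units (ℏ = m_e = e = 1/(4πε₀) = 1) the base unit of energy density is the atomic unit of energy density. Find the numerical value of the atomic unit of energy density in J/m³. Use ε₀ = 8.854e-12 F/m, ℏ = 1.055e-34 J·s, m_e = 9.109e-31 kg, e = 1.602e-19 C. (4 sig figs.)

u_au = E_h/a₀³ = m_e⁴e¹⁰/((4πε₀)⁵ℏ⁸)
E_h = 4.354e-18 J
a₀ = 5.297e-11 m
E_h/a₀³ = 2.929e13 J/m³

2.929e13 J/m³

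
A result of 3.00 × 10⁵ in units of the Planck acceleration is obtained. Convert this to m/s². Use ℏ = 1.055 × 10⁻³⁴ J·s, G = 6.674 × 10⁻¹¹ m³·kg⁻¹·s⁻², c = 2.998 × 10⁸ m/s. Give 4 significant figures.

One Planck acceleration: a_P = √(c⁷/(ℏG)) = 5.560 × 10⁵¹ m/s².
3.00 × 10⁵ × 5.560 × 10⁵¹ m/s² = 1.668 × 10⁵⁷ m/s²

1.668 × 10⁵⁷ m/s²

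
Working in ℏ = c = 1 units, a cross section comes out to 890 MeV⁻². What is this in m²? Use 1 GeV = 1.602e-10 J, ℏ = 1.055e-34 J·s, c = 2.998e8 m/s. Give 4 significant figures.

Area is [L]² = [E]⁻²·(ℏc)²; restore (ℏc)².
1 GeV⁻² → (ℏc)² × (1 GeV in J)⁻² = 3.898e-32 m².
Convert the energy scale: 890 MeV⁻² = 8.90e8 GeV⁻².
Result: 8.90e8 × 3.898e-32 = 3.469e-23 m².

3.469e-23 m²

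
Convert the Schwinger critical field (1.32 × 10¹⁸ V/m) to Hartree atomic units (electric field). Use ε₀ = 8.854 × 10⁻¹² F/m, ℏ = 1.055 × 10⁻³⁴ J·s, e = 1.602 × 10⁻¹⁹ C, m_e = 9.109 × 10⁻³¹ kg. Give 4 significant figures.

atomic unit of electric field: E_au = E_h/(e a₀) = m_e²e⁵/((4πε₀)³ℏ⁴) = 5.131 × 10¹¹ V/m.
1.32 × 10¹⁸ / 5.131 × 10¹¹ = 2.573 × 10⁶

2.573 × 10⁶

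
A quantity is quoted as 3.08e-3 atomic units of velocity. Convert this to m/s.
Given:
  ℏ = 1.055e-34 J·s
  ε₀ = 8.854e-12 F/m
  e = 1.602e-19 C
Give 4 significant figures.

One atomic unit of velocity: v_au = e²/(4πε₀ℏ) = 2.186e6 m/s.
3.08e-3 × 2.186e6 m/s = 6.734e3 m/s

6.734e3 m/s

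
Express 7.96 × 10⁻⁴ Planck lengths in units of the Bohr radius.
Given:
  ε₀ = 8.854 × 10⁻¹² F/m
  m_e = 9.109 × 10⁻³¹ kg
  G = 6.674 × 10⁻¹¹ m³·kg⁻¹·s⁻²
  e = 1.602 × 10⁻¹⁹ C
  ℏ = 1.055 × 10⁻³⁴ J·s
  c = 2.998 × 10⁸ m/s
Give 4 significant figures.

2.429 × 10⁻²⁸

Planck length: ℓ_P = √(ℏG/c³) = 1.616 × 10⁻³⁵ m
Bohr radius: a₀ = 4πε₀ℏ²/(m_e e²) = 5.297 × 10⁻¹¹ m
7.96 × 10⁻⁴ × 1.616 × 10⁻³⁵ / 5.297 × 10⁻¹¹ = 2.429 × 10⁻²⁸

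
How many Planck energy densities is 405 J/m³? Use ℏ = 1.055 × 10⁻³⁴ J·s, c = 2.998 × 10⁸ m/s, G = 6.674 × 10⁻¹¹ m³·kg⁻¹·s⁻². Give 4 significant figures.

Planck energy density: u_P = c⁷/(ℏG²) = 4.632 × 10¹¹³ J/m³.
405 / 4.632 × 10¹¹³ = 8.743 × 10⁻¹¹²

8.743 × 10⁻¹¹²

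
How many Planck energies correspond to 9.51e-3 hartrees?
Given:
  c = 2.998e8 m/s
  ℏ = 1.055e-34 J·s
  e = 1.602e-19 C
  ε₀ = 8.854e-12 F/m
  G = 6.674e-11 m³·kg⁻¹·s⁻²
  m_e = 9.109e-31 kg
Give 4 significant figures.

hartree: E_h = m_e e⁴/(4πε₀ℏ)² = 4.354e-18 J
Planck energy: E_P = √(ℏc⁵/G) = 1.957e9 J
9.51e-3 × 4.354e-18 / 1.957e9 = 2.116e-29

2.116e-29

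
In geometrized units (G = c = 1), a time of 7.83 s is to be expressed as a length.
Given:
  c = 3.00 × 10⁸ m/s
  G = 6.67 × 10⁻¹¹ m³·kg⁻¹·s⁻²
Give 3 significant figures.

Time → length via c.
7.83 s × (c) = 2.35 × 10⁹ m

2.35 × 10⁹ m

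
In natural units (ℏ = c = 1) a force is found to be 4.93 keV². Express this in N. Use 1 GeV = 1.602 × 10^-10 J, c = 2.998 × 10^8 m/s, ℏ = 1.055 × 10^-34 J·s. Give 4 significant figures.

Force is [E]/[L] = [E]²/(ℏc); restore (ℏc)⁻¹.
1 GeV² → 1/(ℏc) × (1 GeV in J)² = 8.114 × 10^5 N.
Convert the energy scale: 4.93 keV² = 4.93 × 10^-12 GeV².
Result: 4.93 × 10^-12 × 8.114 × 10^5 = 4.000 × 10^-6 N.

4.000 × 10^-6 N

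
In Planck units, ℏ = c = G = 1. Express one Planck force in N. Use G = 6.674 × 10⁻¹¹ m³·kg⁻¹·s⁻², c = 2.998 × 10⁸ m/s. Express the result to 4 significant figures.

The unique combination of the constants set to 1 with dimensions of force is F_P = c⁴/G.
  = 8.078 × 10³³ / 6.674 × 10⁻¹¹
  = 1.210 × 10⁴⁴ N

1.210 × 10⁴⁴ N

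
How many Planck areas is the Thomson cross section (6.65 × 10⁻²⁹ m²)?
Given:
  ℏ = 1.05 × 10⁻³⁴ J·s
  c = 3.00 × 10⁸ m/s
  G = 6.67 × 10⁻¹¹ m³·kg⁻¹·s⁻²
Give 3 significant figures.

2.56 × 10⁴¹

Planck area: A_P = ℏG/c³ = 2.59 × 10⁻⁷⁰ m².
6.65 × 10⁻²⁹ / 2.59 × 10⁻⁷⁰ = 2.56 × 10⁴¹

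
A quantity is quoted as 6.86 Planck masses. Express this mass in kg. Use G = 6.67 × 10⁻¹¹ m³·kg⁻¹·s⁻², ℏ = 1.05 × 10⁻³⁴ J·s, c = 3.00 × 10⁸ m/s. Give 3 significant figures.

One Planck mass: m_P = √(ℏc/G) = 2.17 × 10⁻⁸ kg.
6.86 × 2.17 × 10⁻⁸ kg = 1.49 × 10⁻⁷ kg

1.49 × 10⁻⁷ kg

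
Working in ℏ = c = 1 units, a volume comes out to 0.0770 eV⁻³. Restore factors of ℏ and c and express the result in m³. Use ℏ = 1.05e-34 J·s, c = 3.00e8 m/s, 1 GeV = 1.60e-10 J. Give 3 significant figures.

Volume is [L]³ = [E]⁻³·(ℏc)³.
1 GeV⁻³ → (ℏc)³ × (1 GeV in J)⁻³ = 7.63e-48 m³.
Convert the energy scale: 0.0770 eV⁻³ = 7.70e25 GeV⁻³.
Result: 7.70e25 × 7.63e-48 = 5.88e-22 m³.

5.88e-22 m³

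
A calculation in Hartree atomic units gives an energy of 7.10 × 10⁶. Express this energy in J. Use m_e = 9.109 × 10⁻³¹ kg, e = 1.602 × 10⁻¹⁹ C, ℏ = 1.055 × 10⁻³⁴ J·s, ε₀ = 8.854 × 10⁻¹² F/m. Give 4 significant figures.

3.092 × 10⁻¹¹ J

One hartree: E_h = m_e e⁴/(4πε₀ℏ)² = 4.354 × 10⁻¹⁸ J.
7.10 × 10⁶ × 4.354 × 10⁻¹⁸ J = 3.092 × 10⁻¹¹ J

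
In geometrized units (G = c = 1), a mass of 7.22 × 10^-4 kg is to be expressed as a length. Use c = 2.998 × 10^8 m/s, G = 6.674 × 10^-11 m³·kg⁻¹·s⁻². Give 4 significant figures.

5.361 × 10^-31 m

In G = c = 1 units mass has dimensions of length; the conversion factor is G/c².
7.22 × 10^-4 kg × (G/c²) = 5.361 × 10^-31 m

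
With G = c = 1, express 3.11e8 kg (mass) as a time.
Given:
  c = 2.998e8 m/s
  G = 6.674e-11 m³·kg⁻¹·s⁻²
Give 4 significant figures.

Mass → time via G/c³.
3.11e8 kg × (G/c³) = 7.703e-28 s

7.703e-28 s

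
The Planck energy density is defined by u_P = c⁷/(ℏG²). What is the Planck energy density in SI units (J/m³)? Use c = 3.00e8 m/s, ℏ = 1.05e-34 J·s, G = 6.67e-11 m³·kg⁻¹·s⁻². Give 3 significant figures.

4.68e113 J/m³

u_P = c⁷/(ℏG²)
  = 2.19e59 / 4.67e-55
  = 4.68e113 J/m³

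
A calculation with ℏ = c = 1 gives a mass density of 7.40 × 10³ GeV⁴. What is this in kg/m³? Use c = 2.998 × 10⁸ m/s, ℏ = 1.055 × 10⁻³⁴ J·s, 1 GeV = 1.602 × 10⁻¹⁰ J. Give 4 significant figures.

Mass density is [E]/(c²[L]³) = [E]⁴/(ℏ³c⁵).
1 GeV⁴ → 1/(ℏ³c⁵) × (1 GeV in J)⁴ = 2.316 × 10²⁰ kg/m³.
Result: 7.40 × 10³ × 2.316 × 10²⁰ = 1.714 × 10²⁴ kg/m³.

1.714 × 10²⁴ kg/m³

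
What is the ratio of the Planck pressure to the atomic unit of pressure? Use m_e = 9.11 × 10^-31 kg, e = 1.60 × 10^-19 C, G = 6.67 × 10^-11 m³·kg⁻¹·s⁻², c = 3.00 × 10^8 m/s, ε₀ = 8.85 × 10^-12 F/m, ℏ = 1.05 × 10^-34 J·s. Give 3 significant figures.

1.55 × 10^100

Planck pressure: p_P = c⁷/(ℏG²) = 4.68 × 10^113 Pa
atomic unit of pressure: P_au = E_h/a₀³ = m_e⁴e¹⁰/((4πε₀)⁵ℏ⁸) = 3.01 × 10^13 Pa
ratio = 4.68 × 10^113 / 3.01 × 10^13 = 1.55 × 10^100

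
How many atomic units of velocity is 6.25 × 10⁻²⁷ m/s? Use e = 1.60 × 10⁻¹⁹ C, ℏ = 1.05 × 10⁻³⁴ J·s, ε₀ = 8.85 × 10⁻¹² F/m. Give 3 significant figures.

2.85 × 10⁻³³

atomic unit of velocity: v_au = e²/(4πε₀ℏ) = 2.19 × 10⁶ m/s.
6.25 × 10⁻²⁷ / 2.19 × 10⁶ = 2.85 × 10⁻³³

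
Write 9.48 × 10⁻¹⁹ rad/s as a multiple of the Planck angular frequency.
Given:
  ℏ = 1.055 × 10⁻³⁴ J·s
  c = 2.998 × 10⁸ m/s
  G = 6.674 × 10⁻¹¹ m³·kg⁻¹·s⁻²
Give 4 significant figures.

Planck angular frequency: ω_P = √(c⁵/(ℏG)) = 1.855 × 10⁴³ rad/s.
9.48 × 10⁻¹⁹ / 1.855 × 10⁴³ = 5.112 × 10⁻⁶²

5.112 × 10⁻⁶²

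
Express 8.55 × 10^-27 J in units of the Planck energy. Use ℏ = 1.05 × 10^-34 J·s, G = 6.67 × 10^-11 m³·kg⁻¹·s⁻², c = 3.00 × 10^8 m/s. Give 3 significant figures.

4.37 × 10^-36

Planck energy: E_P = √(ℏc⁵/G) = 1.96 × 10^9 J.
8.55 × 10^-27 / 1.96 × 10^9 = 4.37 × 10^-36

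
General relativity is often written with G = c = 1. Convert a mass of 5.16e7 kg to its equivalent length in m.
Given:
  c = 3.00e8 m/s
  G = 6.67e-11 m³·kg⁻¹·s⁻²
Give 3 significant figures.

In G = c = 1 units mass has dimensions of length; the conversion factor is G/c².
5.16e7 kg × (G/c²) = 3.82e-20 m

3.82e-20 m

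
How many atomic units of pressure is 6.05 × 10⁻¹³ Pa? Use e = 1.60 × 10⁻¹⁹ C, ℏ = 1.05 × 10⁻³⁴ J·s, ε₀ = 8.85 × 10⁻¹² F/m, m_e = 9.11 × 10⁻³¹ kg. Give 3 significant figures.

atomic unit of pressure: P_au = E_h/a₀³ = m_e⁴e¹⁰/((4πε₀)⁵ℏ⁸) = 3.01 × 10¹³ Pa.
6.05 × 10⁻¹³ / 3.01 × 10¹³ = 2.01 × 10⁻²⁶

2.01 × 10⁻²⁶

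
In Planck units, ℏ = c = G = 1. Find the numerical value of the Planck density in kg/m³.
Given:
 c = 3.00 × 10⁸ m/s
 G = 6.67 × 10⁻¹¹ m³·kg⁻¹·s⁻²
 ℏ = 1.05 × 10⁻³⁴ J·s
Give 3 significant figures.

From ℏ = c = G = 1 the density scale is ρ_P = c⁵/(ℏG²).
  = 2.43 × 10⁴² / 4.67 × 10⁻⁵⁵
  = 5.20 × 10⁹⁶ kg/m³

5.20 × 10⁹⁶ kg/m³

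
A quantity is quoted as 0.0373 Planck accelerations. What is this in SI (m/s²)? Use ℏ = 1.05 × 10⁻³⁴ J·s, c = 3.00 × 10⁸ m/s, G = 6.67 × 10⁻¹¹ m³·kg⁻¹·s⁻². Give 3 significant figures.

2.08 × 10⁵⁰ m/s²

One Planck acceleration: a_P = √(c⁷/(ℏG)) = 5.59 × 10⁵¹ m/s².
0.0373 × 5.59 × 10⁵¹ m/s² = 2.08 × 10⁵⁰ m/s²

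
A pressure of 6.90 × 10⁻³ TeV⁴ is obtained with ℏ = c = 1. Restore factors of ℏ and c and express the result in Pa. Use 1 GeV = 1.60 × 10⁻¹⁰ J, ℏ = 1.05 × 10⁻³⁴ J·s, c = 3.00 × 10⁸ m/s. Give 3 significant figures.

1.45 × 10⁴⁷ Pa

Pressure is [E]/[L]³ = [E]⁴/(ℏc)³.
1 GeV⁴ → 1/(ℏc)³ × (1 GeV in J)⁴ = 2.10 × 10³⁷ Pa.
Convert the energy scale: 6.90 × 10⁻³ TeV⁴ = 6.90 × 10⁹ GeV⁴.
Result: 6.90 × 10⁹ × 2.10 × 10³⁷ = 1.45 × 10⁴⁷ Pa.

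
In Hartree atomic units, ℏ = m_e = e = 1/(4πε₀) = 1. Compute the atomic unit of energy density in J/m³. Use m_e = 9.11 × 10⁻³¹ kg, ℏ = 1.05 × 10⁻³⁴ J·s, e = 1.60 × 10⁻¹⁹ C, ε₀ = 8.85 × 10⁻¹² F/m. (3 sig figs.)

From ℏ = m_e = e = 1/(4πε₀) = 1 the energy density scale is u_au = E_h/a₀³ = m_e⁴e¹⁰/((4πε₀)⁵ℏ⁸).
E_h = 4.38 × 10⁻¹⁸ J
a₀ = 5.26 × 10⁻¹¹ m
E_h/a₀³ = 3.01 × 10¹³ J/m³

3.01 × 10¹³ J/m³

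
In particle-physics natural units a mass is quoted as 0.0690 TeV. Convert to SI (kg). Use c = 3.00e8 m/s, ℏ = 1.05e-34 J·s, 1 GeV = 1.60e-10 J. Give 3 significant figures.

Mass is [E]/c²; divide by c².
1 GeV → 1/c² × (1 GeV in J) = 1.78e-27 kg.
Convert the energy scale: 0.0690 TeV = 69 GeV.
Result: 69 × 1.78e-27 = 1.23e-25 kg.

1.23e-25 kg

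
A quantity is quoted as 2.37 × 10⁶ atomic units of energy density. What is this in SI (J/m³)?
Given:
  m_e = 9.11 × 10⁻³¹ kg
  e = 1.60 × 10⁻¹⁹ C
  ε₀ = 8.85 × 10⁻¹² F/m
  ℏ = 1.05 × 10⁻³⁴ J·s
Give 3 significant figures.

One atomic unit of energy density: u_au = E_h/a₀³ = m_e⁴e¹⁰/((4πε₀)⁵ℏ⁸) = 3.01 × 10¹³ J/m³.
2.37 × 10⁶ × 3.01 × 10¹³ J/m³ = 7.14 × 10¹⁹ J/m³

7.14 × 10¹⁹ J/m³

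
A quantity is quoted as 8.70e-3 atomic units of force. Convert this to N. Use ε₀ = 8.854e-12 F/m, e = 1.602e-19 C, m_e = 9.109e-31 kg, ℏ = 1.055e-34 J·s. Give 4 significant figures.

7.151e-10 N

One atomic unit of force: F_au = E_h/a₀ = m_e²e⁶/((4πε₀)³ℏ⁴) = 8.220e-8 N.
8.70e-3 × 8.220e-8 N = 7.151e-10 N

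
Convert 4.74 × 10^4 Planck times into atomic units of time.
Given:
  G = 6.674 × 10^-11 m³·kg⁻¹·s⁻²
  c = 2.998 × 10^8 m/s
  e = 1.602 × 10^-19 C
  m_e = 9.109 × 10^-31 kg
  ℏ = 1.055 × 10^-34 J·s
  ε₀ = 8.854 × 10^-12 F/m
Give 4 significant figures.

Planck time: t_P = √(ℏG/c⁵) = 5.392 × 10^-44 s
atomic unit of time: τ_au = (4πε₀)²ℏ³/(m_e e⁴) = 2.423 × 10^-17 s
4.74 × 10^4 × 5.392 × 10^-44 / 2.423 × 10^-17 = 1.055 × 10^-22

1.055 × 10^-22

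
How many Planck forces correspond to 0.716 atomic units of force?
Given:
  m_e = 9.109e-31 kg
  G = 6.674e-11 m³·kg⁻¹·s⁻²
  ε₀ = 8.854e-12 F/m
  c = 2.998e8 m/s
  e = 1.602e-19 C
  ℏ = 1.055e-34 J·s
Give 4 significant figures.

atomic unit of force: F_au = E_h/a₀ = m_e²e⁶/((4πε₀)³ℏ⁴) = 8.220e-8 N
Planck force: F_P = c⁴/G = 1.210e44 N
0.716 × 8.220e-8 / 1.210e44 = 4.862e-52

4.862e-52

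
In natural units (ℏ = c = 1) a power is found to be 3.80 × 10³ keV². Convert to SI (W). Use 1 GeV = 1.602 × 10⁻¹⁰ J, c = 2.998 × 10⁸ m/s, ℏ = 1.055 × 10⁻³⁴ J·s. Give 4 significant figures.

Power is [E]/[T] = [E]²/ℏ.
1 GeV² → 1/ℏ × (1 GeV in J)² = 2.433 × 10¹⁴ W.
Convert the energy scale: 3.80 × 10³ keV² = 3.80 × 10⁻⁹ GeV².
Result: 3.80 × 10⁻⁹ × 2.433 × 10¹⁴ = 9.244 × 10⁵ W.

9.244 × 10⁵ W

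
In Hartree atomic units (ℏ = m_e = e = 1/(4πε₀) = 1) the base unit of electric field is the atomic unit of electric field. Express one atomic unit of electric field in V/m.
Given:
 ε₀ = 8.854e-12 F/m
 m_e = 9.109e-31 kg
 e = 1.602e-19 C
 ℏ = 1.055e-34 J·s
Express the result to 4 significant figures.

5.131e11 V/m

E_au = E_h/(e a₀) = m_e²e⁵/((4πε₀)³ℏ⁴)
E_h = 4.354e-18 J
a₀ = 5.297e-11 m
E_h/(e·a₀) = 5.131e11 V/m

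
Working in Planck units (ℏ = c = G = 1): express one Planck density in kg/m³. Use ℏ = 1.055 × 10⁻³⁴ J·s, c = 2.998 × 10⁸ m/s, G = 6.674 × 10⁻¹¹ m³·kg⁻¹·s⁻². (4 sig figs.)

5.154 × 10⁹⁶ kg/m³

From ℏ = c = G = 1 the density scale is ρ_P = c⁵/(ℏG²).
  = 2.422 × 10⁴² / 4.699 × 10⁻⁵⁵
  = 5.154 × 10⁹⁶ kg/m³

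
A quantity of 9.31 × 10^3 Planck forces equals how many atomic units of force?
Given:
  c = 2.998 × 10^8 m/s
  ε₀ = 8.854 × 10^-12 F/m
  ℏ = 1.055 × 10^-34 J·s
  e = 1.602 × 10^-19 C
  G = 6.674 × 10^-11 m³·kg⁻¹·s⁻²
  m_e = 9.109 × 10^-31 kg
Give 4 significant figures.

1.371 × 10^55

Planck force: F_P = c⁴/G = 1.210 × 10^44 N
atomic unit of force: F_au = E_h/a₀ = m_e²e⁶/((4πε₀)³ℏ⁴) = 8.220 × 10^-8 N
9.31 × 10^3 × 1.210 × 10^44 / 8.220 × 10^-8 = 1.371 × 10^55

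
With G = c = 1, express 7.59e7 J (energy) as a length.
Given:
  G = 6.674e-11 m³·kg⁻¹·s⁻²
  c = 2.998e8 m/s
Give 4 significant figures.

6.270e-37 m

Energy → length via G/c⁴.
7.59e7 J × (G/c⁴) = 6.270e-37 m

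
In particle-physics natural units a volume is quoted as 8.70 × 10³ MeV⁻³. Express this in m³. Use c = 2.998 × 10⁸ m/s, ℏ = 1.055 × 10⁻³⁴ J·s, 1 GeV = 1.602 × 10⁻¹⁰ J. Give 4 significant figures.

6.696 × 10⁻³⁵ m³

Volume is [L]³ = [E]⁻³·(ℏc)³.
1 GeV⁻³ → (ℏc)³ × (1 GeV in J)⁻³ = 7.696 × 10⁻⁴⁸ m³.
Convert the energy scale: 8.70 × 10³ MeV⁻³ = 8.70 × 10¹² GeV⁻³.
Result: 8.70 × 10¹² × 7.696 × 10⁻⁴⁸ = 6.696 × 10⁻³⁵ m³.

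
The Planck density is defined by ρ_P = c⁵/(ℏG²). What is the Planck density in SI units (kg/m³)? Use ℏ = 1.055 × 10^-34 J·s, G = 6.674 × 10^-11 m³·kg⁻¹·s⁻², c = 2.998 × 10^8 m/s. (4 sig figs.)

ρ_P = c⁵/(ℏG²)
  = 2.422 × 10^42 / 4.699 × 10^-55
  = 5.154 × 10^96 kg/m³

5.154 × 10^96 kg/m³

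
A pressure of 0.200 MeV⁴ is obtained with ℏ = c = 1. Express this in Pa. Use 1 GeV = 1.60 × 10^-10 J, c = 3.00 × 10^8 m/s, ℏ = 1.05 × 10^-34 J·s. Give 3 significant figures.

Pressure is [E]/[L]³ = [E]⁴/(ℏc)³.
1 GeV⁴ → 1/(ℏc)³ × (1 GeV in J)⁴ = 2.10 × 10^37 Pa.
Convert the energy scale: 0.200 MeV⁴ = 2.00 × 10^-13 GeV⁴.
Result: 2.00 × 10^-13 × 2.10 × 10^37 = 4.19 × 10^24 Pa.

4.19 × 10^24 Pa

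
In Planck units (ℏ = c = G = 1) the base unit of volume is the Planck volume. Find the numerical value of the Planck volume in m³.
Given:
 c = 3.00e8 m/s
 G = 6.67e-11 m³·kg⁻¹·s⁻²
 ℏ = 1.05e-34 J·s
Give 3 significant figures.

4.18e-105 m³

V_P = (ℏG/c³)^(3/2)
  = √(1.75e-209)
  = 4.18e-105 m³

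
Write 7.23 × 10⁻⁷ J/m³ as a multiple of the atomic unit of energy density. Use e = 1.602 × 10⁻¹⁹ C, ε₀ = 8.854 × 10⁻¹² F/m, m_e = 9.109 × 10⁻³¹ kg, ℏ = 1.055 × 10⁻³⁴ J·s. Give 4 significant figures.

2.468 × 10⁻²⁰

atomic unit of energy density: u_au = E_h/a₀³ = m_e⁴e¹⁰/((4πε₀)⁵ℏ⁸) = 2.929 × 10¹³ J/m³.
7.23 × 10⁻⁷ / 2.929 × 10¹³ = 2.468 × 10⁻²⁰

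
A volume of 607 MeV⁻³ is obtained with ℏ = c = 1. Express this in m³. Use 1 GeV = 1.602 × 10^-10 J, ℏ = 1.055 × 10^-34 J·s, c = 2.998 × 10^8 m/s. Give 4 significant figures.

4.671 × 10^-36 m³

Volume is [L]³ = [E]⁻³·(ℏc)³.
1 GeV⁻³ → (ℏc)³ × (1 GeV in J)⁻³ = 7.696 × 10^-48 m³.
Convert the energy scale: 607 MeV⁻³ = 6.07 × 10^11 GeV⁻³.
Result: 6.07 × 10^11 × 7.696 × 10^-48 = 4.671 × 10^-36 m³.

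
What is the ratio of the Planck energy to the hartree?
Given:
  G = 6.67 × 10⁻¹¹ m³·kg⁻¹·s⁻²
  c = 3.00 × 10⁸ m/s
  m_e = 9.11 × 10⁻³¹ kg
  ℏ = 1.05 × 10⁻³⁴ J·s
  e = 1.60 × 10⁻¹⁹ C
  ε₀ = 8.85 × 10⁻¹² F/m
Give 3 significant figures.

Planck energy: E_P = √(ℏc⁵/G) = 1.96 × 10⁹ J
hartree: E_h = m_e e⁴/(4πε₀ℏ)² = 4.38 × 10⁻¹⁸ J
ratio = 1.96 × 10⁹ / 4.38 × 10⁻¹⁸ = 4.47 × 10²⁶

4.47 × 10²⁶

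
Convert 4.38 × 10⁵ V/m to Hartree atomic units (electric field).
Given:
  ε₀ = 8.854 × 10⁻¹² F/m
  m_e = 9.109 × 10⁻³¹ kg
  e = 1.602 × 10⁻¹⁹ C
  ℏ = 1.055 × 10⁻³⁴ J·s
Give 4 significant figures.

atomic unit of electric field: E_au = E_h/(e a₀) = m_e²e⁵/((4πε₀)³ℏ⁴) = 5.131 × 10¹¹ V/m.
4.38 × 10⁵ / 5.131 × 10¹¹ = 8.536 × 10⁻⁷

8.536 × 10⁻⁷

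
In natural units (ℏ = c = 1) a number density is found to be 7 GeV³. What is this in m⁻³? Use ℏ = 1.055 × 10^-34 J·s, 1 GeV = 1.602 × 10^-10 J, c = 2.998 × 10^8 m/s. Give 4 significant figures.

9.096 × 10^47 m⁻³

Number density is [L]⁻³ = [E]³/(ℏc)³.
1 GeV³ → 1/(ℏc)³ × (1 GeV in J)³ = 1.299 × 10^47 m⁻³.
Result: 7 × 1.299 × 10^47 = 9.096 × 10^47 m⁻³.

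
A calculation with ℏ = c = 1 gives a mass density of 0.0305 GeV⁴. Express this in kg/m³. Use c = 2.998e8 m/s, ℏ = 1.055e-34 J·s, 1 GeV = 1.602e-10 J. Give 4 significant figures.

Mass density is [E]/(c²[L]³) = [E]⁴/(ℏ³c⁵).
1 GeV⁴ → 1/(ℏ³c⁵) × (1 GeV in J)⁴ = 2.316e20 kg/m³.
Result: 0.0305 × 2.316e20 = 7.064e18 kg/m³.

7.064e18 kg/m³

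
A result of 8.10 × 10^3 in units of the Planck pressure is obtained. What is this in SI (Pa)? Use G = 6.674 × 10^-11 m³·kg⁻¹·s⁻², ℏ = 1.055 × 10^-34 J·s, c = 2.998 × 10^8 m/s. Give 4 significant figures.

One Planck pressure: p_P = c⁷/(ℏG²) = 4.632 × 10^113 Pa.
8.10 × 10^3 × 4.632 × 10^113 Pa = 3.752 × 10^117 Pa

3.752 × 10^117 Pa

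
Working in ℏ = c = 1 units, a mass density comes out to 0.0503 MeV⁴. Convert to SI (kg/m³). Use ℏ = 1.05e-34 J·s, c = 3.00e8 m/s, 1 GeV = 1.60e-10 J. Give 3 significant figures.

1.17e7 kg/m³

Mass density is [E]/(c²[L]³) = [E]⁴/(ℏ³c⁵).
1 GeV⁴ → 1/(ℏ³c⁵) × (1 GeV in J)⁴ = 2.33e20 kg/m³.
Convert the energy scale: 0.0503 MeV⁴ = 5.03e-14 GeV⁴.
Result: 5.03e-14 × 2.33e20 = 1.17e7 kg/m³.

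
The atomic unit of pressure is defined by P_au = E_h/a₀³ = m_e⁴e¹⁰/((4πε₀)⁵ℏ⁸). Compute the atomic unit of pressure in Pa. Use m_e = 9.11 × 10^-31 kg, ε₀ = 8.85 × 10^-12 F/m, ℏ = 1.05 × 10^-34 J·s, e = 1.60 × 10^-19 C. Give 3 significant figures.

3.01 × 10^13 Pa

P_au = E_h/a₀³ = m_e⁴e¹⁰/((4πε₀)⁵ℏ⁸)
E_h = 4.38 × 10^-18 J
a₀ = 5.26 × 10^-11 m
E_h/a₀³ = 3.01 × 10^13 Pa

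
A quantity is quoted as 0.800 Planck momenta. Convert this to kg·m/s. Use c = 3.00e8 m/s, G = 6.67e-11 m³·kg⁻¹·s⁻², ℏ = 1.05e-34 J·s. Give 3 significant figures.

5.22 kg·m/s

One Planck momentum: p_P = √(ℏc³/G) = 6.52 kg·m/s.
0.800 × 6.52 kg·m/s = 5.22 kg·m/s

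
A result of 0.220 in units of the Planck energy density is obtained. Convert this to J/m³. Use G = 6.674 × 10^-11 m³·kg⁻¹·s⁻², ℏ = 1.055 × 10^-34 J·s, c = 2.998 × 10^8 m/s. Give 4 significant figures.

1.019 × 10^113 J/m³

One Planck energy density: u_P = c⁷/(ℏG²) = 4.632 × 10^113 J/m³.
0.220 × 4.632 × 10^113 J/m³ = 1.019 × 10^113 J/m³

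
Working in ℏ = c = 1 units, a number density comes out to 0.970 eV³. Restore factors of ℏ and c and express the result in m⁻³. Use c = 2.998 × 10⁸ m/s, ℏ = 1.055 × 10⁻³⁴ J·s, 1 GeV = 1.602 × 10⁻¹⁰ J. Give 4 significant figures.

1.260 × 10²⁰ m⁻³

Number density is [L]⁻³ = [E]³/(ℏc)³.
1 GeV³ → 1/(ℏc)³ × (1 GeV in J)³ = 1.299 × 10⁴⁷ m⁻³.
Convert the energy scale: 0.970 eV³ = 9.70 × 10⁻²⁸ GeV³.
Result: 9.70 × 10⁻²⁸ × 1.299 × 10⁴⁷ = 1.260 × 10²⁰ m⁻³.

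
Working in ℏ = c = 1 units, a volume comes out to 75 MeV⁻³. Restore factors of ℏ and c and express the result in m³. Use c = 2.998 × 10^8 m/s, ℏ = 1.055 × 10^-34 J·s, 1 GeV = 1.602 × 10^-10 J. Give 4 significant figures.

5.772 × 10^-37 m³

Volume is [L]³ = [E]⁻³·(ℏc)³.
1 GeV⁻³ → (ℏc)³ × (1 GeV in J)⁻³ = 7.696 × 10^-48 m³.
Convert the energy scale: 75 MeV⁻³ = 7.50 × 10^10 GeV⁻³.
Result: 7.50 × 10^10 × 7.696 × 10^-48 = 5.772 × 10^-37 m³.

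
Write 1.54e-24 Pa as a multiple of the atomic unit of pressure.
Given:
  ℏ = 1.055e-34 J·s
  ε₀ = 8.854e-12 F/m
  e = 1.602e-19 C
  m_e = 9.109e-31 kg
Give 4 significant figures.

5.258e-38

atomic unit of pressure: P_au = E_h/a₀³ = m_e⁴e¹⁰/((4πε₀)⁵ℏ⁸) = 2.929e13 Pa.
1.54e-24 / 2.929e13 = 5.258e-38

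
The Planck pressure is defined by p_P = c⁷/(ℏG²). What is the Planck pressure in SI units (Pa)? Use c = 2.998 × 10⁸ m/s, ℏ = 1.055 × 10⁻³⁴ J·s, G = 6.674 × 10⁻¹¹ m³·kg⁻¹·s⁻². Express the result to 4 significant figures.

4.632 × 10¹¹³ Pa

p_P = c⁷/(ℏG²)
  = 2.177 × 10⁵⁹ / 4.699 × 10⁻⁵⁵
  = 4.632 × 10¹¹³ Pa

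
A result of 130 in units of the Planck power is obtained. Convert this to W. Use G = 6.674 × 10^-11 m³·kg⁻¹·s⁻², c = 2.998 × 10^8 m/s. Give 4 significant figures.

One Planck power: P_P = c⁵/G = 3.629 × 10^52 W.
130 × 3.629 × 10^52 W = 4.718 × 10^54 W

4.718 × 10^54 W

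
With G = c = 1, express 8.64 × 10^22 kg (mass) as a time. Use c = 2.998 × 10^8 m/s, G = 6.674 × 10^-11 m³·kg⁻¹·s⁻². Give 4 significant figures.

Mass → time via G/c³.
8.64 × 10^22 kg × (G/c³) = 2.140 × 10^-13 s

2.140 × 10^-13 s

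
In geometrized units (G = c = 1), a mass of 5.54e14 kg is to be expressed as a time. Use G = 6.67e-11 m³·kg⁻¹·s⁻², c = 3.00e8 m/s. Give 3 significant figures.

1.37e-21 s

Mass → time via G/c³.
5.54e14 kg × (G/c³) = 1.37e-21 s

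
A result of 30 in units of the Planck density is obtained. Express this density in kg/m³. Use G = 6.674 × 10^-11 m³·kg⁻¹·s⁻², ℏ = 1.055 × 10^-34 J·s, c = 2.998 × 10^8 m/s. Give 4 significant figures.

1.546 × 10^98 kg/m³

One Planck density: ρ_P = c⁵/(ℏG²) = 5.154 × 10^96 kg/m³.
30 × 5.154 × 10^96 kg/m³ = 1.546 × 10^98 kg/m³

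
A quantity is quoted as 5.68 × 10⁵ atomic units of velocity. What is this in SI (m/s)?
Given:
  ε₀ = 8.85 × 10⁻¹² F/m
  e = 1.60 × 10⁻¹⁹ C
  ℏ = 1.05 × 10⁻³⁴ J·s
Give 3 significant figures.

One atomic unit of velocity: v_au = e²/(4πε₀ℏ) = 2.19 × 10⁶ m/s.
5.68 × 10⁵ × 2.19 × 10⁶ m/s = 1.25 × 10¹² m/s

1.25 × 10¹² m/s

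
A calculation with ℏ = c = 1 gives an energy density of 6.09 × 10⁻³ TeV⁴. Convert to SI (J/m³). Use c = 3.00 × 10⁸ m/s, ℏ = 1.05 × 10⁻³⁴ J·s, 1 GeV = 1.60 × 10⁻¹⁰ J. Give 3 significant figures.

1.28 × 10⁴⁷ J/m³

[E]/[L]³ = [E]⁴/(ℏc)³; restore (ℏc)⁻³.
1 GeV⁴ → 1/(ℏc)³ × (1 GeV in J)⁴ = 2.10 × 10³⁷ J/m³.
Convert the energy scale: 6.09 × 10⁻³ TeV⁴ = 6.09 × 10⁹ GeV⁴.
Result: 6.09 × 10⁹ × 2.10 × 10³⁷ = 1.28 × 10⁴⁷ J/m³.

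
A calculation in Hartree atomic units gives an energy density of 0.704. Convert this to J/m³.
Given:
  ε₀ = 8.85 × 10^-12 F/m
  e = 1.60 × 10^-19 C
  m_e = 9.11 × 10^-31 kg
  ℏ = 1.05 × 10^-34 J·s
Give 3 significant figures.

2.12 × 10^13 J/m³

One atomic unit of energy density: u_au = E_h/a₀³ = m_e⁴e¹⁰/((4πε₀)⁵ℏ⁸) = 3.01 × 10^13 J/m³.
0.704 × 3.01 × 10^13 J/m³ = 2.12 × 10^13 J/m³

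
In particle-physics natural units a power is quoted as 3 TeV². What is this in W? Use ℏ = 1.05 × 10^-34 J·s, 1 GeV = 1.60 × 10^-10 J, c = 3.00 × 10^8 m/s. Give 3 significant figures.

7.31 × 10^20 W

Power is [E]/[T] = [E]²/ℏ.
1 GeV² → 1/ℏ × (1 GeV in J)² = 2.44 × 10^14 W.
Convert the energy scale: 3 TeV² = 3.00 × 10^6 GeV².
Result: 3.00 × 10^6 × 2.44 × 10^14 = 7.31 × 10^20 W.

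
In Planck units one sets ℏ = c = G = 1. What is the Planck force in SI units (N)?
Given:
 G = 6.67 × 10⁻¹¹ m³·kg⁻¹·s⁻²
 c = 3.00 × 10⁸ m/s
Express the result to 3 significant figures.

1.21 × 10⁴⁴ N

F_P = c⁴/G
  = 8.10 × 10³³ / 6.67 × 10⁻¹¹
  = 1.21 × 10⁴⁴ N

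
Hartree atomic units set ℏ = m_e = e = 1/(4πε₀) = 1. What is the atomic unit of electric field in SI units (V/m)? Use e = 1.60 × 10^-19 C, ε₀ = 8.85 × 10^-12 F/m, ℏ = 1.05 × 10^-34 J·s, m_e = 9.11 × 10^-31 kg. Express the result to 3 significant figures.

5.20 × 10^11 V/m

Dimensional analysis gives E_au = E_h/(e a₀) = m_e²e⁵/((4πε₀)³ℏ⁴).
E_h = 4.38 × 10^-18 J
a₀ = 5.26 × 10^-11 m
E_h/(e·a₀) = 5.20 × 10^11 V/m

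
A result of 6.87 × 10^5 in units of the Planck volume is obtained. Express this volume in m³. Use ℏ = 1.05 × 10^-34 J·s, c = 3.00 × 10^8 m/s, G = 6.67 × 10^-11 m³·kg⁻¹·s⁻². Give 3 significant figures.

One Planck volume: V_P = (ℏG/c³)^(3/2) = 4.18 × 10^-105 m³.
6.87 × 10^5 × 4.18 × 10^-105 m³ = 2.87 × 10^-99 m³

2.87 × 10^-99 m³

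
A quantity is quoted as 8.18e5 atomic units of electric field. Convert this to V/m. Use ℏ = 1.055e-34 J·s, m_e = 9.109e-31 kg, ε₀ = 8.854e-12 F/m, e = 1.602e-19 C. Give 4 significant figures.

4.197e17 V/m

One atomic unit of electric field: E_au = E_h/(e a₀) = m_e²e⁵/((4πε₀)³ℏ⁴) = 5.131e11 V/m.
8.18e5 × 5.131e11 V/m = 4.197e17 V/m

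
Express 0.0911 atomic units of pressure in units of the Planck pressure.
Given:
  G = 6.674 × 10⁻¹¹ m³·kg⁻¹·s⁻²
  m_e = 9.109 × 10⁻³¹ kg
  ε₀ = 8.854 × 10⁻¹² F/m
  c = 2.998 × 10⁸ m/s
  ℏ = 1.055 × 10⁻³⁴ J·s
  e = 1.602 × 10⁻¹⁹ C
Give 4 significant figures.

5.761 × 10⁻¹⁰²

atomic unit of pressure: P_au = E_h/a₀³ = m_e⁴e¹⁰/((4πε₀)⁵ℏ⁸) = 2.929 × 10¹³ Pa
Planck pressure: p_P = c⁷/(ℏG²) = 4.632 × 10¹¹³ Pa
0.0911 × 2.929 × 10¹³ / 4.632 × 10¹¹³ = 5.761 × 10⁻¹⁰²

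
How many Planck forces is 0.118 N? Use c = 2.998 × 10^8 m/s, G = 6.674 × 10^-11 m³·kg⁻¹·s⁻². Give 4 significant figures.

9.749 × 10^-46

Planck force: F_P = c⁴/G = 1.210 × 10^44 N.
0.118 / 1.210 × 10^44 = 9.749 × 10^-46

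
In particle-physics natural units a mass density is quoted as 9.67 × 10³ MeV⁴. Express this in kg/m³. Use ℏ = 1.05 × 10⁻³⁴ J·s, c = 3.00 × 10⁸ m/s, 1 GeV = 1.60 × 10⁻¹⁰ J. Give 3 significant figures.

Mass density is [E]/(c²[L]³) = [E]⁴/(ℏ³c⁵).
1 GeV⁴ → 1/(ℏ³c⁵) × (1 GeV in J)⁴ = 2.33 × 10²⁰ kg/m³.
Convert the energy scale: 9.67 × 10³ MeV⁴ = 9.67 × 10⁻⁹ GeV⁴.
Result: 9.67 × 10⁻⁹ × 2.33 × 10²⁰ = 2.25 × 10¹² kg/m³.

2.25 × 10¹² kg/m³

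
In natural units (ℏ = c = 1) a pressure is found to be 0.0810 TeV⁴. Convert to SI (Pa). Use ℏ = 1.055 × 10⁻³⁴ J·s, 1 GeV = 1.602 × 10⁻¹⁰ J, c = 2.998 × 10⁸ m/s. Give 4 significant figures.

1.686 × 10⁴⁸ Pa

Pressure is [E]/[L]³ = [E]⁴/(ℏc)³.
1 GeV⁴ → 1/(ℏc)³ × (1 GeV in J)⁴ = 2.082 × 10³⁷ Pa.
Convert the energy scale: 0.0810 TeV⁴ = 8.10 × 10¹⁰ GeV⁴.
Result: 8.10 × 10¹⁰ × 2.082 × 10³⁷ = 1.686 × 10⁴⁸ Pa.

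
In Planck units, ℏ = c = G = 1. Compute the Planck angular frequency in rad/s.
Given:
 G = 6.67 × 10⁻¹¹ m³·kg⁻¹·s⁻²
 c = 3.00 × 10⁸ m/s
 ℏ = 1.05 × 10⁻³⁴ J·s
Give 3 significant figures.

Dimensional analysis gives ω_P = √(c⁵/(ℏG)).
  = √(3.47 × 10⁸⁶)
  = 1.86 × 10⁴³ rad/s

1.86 × 10⁴³ rad/s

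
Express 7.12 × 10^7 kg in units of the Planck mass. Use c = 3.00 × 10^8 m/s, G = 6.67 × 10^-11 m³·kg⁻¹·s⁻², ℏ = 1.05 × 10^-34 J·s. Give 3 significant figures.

3.28 × 10^15

Planck mass: m_P = √(ℏc/G) = 2.17 × 10^-8 kg.
7.12 × 10^7 / 2.17 × 10^-8 = 3.28 × 10^15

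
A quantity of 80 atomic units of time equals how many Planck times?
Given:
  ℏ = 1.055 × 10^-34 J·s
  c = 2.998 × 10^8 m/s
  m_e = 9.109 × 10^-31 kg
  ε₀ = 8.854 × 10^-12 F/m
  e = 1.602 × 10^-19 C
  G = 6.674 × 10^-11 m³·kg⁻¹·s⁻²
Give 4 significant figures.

3.595 × 10^28

atomic unit of time: τ_au = (4πε₀)²ℏ³/(m_e e⁴) = 2.423 × 10^-17 s
Planck time: t_P = √(ℏG/c⁵) = 5.392 × 10^-44 s
80 × 2.423 × 10^-17 / 5.392 × 10^-44 = 3.595 × 10^28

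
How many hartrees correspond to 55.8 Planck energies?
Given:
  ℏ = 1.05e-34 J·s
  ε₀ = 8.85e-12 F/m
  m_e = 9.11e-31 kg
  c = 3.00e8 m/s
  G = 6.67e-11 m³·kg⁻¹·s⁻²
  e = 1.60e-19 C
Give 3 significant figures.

Planck energy: E_P = √(ℏc⁵/G) = 1.96e9 J
hartree: E_h = m_e e⁴/(4πε₀ℏ)² = 4.38e-18 J
55.8 × 1.96e9 / 4.38e-18 = 2.49e28

2.49e28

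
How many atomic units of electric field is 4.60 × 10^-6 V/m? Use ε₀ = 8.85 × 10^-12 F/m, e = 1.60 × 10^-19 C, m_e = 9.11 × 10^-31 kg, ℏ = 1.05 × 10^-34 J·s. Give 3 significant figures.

8.84 × 10^-18

atomic unit of electric field: E_au = E_h/(e a₀) = m_e²e⁵/((4πε₀)³ℏ⁴) = 5.20 × 10^11 V/m.
4.60 × 10^-6 / 5.20 × 10^11 = 8.84 × 10^-18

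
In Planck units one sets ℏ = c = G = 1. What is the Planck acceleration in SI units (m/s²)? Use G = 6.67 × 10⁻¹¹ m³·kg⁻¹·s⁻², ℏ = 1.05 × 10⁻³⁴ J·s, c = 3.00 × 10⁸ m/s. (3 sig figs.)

a_P = √(c⁷/(ℏG))
  = √(3.12 × 10¹⁰³)
  = 5.59 × 10⁵¹ m/s²

5.59 × 10⁵¹ m/s²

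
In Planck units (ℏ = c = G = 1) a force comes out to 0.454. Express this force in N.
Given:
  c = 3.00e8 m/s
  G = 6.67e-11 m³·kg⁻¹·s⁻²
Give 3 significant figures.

One Planck force: F_P = c⁴/G = 1.21e44 N.
0.454 × 1.21e44 N = 5.51e43 N

5.51e43 N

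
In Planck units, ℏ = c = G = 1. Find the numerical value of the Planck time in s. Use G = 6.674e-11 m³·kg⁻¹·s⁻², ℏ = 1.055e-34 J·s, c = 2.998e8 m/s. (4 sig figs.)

5.392e-44 s

From ℏ = c = G = 1 the time scale is t_P = √(ℏG/c⁵).
  = √(2.907e-87)
  = 5.392e-44 s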